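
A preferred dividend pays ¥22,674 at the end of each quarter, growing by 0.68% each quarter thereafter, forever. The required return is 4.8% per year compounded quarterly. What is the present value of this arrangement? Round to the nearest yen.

Periodic rate r = 0.048/4 per quarter.
Growing perpetuity (Gordon): PV = PMT₁ / (r − g) = 22,674 / (r − 0.0068) = ¥4,360,385.

¥4,360,385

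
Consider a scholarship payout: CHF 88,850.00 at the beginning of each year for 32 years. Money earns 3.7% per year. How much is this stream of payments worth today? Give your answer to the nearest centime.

CHF 1,711,601.60

This is an annuity due: 32 payments of CHF 88,850.00 at the beginning of each year.
Periodic rate r = 0.037 per year.
PV = PMT × [(1 − (1+r)^−n)/r] × (1+r) = 88,850 × [1 − (1+r)^−32] / r × (1+r) = CHF 1,711,601.60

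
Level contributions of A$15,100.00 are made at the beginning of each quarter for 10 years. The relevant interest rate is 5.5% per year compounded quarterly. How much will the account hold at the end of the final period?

A$809,100.69

This is an annuity due: 40 deposits of A$15,100.00 at the beginning of each quarter.
Periodic rate r = 0.055/4 per quarter; n is counted in quarters.
FV = PMT × [((1+r)^n − 1)/r] × (1+r) = 15,100 × [(1+r)^40 − 1] / r × (1+r) = A$809,100.69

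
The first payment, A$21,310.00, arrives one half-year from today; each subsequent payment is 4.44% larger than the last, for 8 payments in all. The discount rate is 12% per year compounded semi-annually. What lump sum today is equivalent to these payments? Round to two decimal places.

A$152,785.32

Periodic rate r = 0.12/2 per half-year; n is counted in half-years.
Growing ordinary annuity: PV = PMT₁ × [1 − ((1+g)/(1+r))^n] / (r − g) = 21,310 × [1 − ((1+0.0444)/(1+r))^8] / (r − 0.0444) = A$152,785.32.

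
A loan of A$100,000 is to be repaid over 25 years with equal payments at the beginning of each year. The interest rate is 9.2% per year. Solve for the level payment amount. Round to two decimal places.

A$9,474.42

Level annuity due; solve PV = PMT × [(1 − (1+r)^−n)/r] × (1+r) for PMT.
Periodic rate r = 0.092 per year.
With n = 25: PMT = 100,000 / ([(1 − (1+r)^−n)/r] × (1+r)) = A$9,474.42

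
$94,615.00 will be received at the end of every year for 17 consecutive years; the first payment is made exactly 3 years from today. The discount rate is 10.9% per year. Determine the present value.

Ordinary annuity of 17 payments, first payment at period 3.
Periodic rate r = 0.109 per year.
The ordinary-annuity PV formula values the stream one period before the first payment (period 2); discount that back 2 periods:
PV₀ = 94,615 × [1 − (1+r)^−17] / r × (1+r)^−2 = $584,209.56

$584,209.56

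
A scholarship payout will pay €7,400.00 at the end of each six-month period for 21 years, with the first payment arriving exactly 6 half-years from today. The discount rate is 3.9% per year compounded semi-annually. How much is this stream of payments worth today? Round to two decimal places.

Ordinary annuity of 42 payments, first payment at period 6.
Periodic rate r = 0.039/2 per half-year; n is counted in half-years.
The ordinary-annuity PV formula values the stream one period before the first payment (period 5); discount that back 5 periods:
PV₀ = 7,400 × [1 − (1+r)^−42] / r × (1+r)^−5 = €191,449.11

€191,449.11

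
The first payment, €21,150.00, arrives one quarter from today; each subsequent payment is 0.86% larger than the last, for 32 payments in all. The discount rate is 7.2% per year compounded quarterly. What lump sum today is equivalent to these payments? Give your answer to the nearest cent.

€577,906.86

Periodic rate r = 0.072/4 per quarter; n is counted in quarters.
Growing ordinary annuity: PV = PMT₁ × [1 − ((1+g)/(1+r))^n] / (r − g) = 21,150 × [1 − ((1+0.0086)/(1+r))^32] / (r − 0.0086) = €577,906.86.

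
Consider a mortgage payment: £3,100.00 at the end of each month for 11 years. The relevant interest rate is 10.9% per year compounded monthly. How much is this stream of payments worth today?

£237,830.22

This is an ordinary annuity: 132 payments of £3,100.00 at the end of each month.
Periodic rate r = 0.109/12 per month; n is counted in months.
PV = PMT × [(1 − (1+r)^−n)/r] = 3,100 × [1 − (1+r)^−132] / r = £237,830.22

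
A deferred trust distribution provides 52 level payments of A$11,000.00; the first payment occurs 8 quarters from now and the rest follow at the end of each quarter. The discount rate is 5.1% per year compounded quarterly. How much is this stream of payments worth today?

Ordinary annuity of 52 payments, first payment at period 8.
Periodic rate r = 0.051/4 per quarter; n is counted in quarters.
The ordinary-annuity PV formula values the stream one period before the first payment (period 7); discount that back 7 periods:
PV₀ = 11,000 × [1 − (1+r)^−52] / r × (1+r)^−7 = A$380,972.38

A$380,972.38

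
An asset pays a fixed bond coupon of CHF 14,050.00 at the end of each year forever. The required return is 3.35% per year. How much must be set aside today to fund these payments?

Periodic rate r = 0.0335 per year.
Level perpetuity: PV = PMT / r = 14,050 / (0.0335) = CHF 419,402.99.

CHF 419,402.99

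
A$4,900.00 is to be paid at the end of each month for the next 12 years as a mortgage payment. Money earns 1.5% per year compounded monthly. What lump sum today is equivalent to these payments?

This is an ordinary annuity: 144 payments of A$4,900.00 at the end of each month.
Periodic rate r = 0.015/12 per month; n is counted in months.
PV = PMT × [(1 − (1+r)^−n)/r] = 4,900 × [1 − (1+r)^−144] / r = A$645,372.70

A$645,372.70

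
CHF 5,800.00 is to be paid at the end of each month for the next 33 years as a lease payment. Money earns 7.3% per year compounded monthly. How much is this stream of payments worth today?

CHF 867,079.03

This is an ordinary annuity: 396 payments of CHF 5,800.00 at the end of each month.
Periodic rate r = 0.073/12 per month; n is counted in months.
PV = PMT × [(1 − (1+r)^−n)/r] = 5,800 × [1 − (1+r)^−396] / r = CHF 867,079.03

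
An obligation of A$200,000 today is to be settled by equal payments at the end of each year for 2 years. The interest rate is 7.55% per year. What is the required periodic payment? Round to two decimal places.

A$111,462.32

Level ordinary annuity; solve PV = PMT × [(1 − (1+r)^−n)/r] for PMT.
Periodic rate r = 0.0755 per year.
With n = 2: PMT = 200,000 / ([(1 − (1+r)^−n)/r]) = A$111,462.32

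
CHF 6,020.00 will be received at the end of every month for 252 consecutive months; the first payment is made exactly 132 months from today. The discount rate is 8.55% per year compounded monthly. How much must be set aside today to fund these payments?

Ordinary annuity of 252 payments, first payment at period 132.
Periodic rate r = 0.0855/12 per month; n is counted in months.
The ordinary-annuity PV formula values the stream one period before the first payment (period 131); discount that back 131 periods:
PV₀ = 6,020 × [1 − (1+r)^−252] / r × (1+r)^−131 = CHF 277,638.45

CHF 277,638.45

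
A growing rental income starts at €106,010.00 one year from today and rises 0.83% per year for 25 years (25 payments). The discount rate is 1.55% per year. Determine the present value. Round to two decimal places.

Periodic rate r = 0.0155 per year.
Growing ordinary annuity: PV = PMT₁ × [1 − ((1+g)/(1+r))^n] / (r − g) = 106,010 × [1 − ((1+0.0083)/(1+r))^25] / (r − 0.0083) = €2,399,366.08.

€2,399,366.08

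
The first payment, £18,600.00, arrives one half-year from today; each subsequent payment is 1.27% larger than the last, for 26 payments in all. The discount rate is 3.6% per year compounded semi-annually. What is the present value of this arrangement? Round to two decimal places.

Periodic rate r = 0.036/2 per half-year; n is counted in half-years.
Growing ordinary annuity: PV = PMT₁ × [1 − ((1+g)/(1+r))^n] / (r − g) = 18,600 × [1 − ((1+0.0127)/(1+r))^26] / (r − 0.0127) = £445,383.55.

£445,383.55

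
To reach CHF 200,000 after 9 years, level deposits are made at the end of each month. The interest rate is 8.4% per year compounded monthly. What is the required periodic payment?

CHF 1,245.40

Level ordinary annuity; solve FV = PMT × [((1+r)^n − 1)/r] for PMT.
Periodic rate r = 0.084/12 per month; n is counted in months.
With n = 108: PMT = 200,000 / ([((1+r)^n − 1)/r]) = CHF 1,245.40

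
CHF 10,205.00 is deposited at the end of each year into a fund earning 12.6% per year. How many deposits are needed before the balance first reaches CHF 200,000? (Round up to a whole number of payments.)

11 payments

Periodic rate r = 0.126 per year.
Ordinary annuity FV: 200,000 = 10,205 × [((1+r)^n − 1)/r].
(1+r)^n = 1 + 200,000 × r / 10,205, so n = ln(1 + 200,000·r/10,205) / ln(1+r) = 10.48.
Round up to a whole number of payments: n = 11.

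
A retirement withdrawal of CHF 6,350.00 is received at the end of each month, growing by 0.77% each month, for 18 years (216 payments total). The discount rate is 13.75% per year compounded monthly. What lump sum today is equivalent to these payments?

Periodic rate r = 0.1375/12 per month; n is counted in months.
Growing ordinary annuity: PV = PMT₁ × [1 − ((1+g)/(1+r))^n] / (r − g) = 6,350 × [1 − ((1+0.0077)/(1+r))^216] / (r − 0.0077) = CHF 933,507.06.

CHF 933,507.06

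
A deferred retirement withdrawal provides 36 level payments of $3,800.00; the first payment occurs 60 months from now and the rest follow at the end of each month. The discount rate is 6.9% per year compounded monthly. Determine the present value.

$87,877.56

Ordinary annuity of 36 payments, first payment at period 60.
Periodic rate r = 0.069/12 per month; n is counted in months.
The ordinary-annuity PV formula values the stream one period before the first payment (period 59); discount that back 59 periods:
PV₀ = 3,800 × [1 − (1+r)^−36] / r × (1+r)^−59 = $87,877.56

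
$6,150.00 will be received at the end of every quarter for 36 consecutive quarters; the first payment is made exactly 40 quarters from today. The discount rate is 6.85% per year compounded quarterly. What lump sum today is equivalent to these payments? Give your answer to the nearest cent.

Ordinary annuity of 36 payments, first payment at period 40.
Periodic rate r = 0.0685/4 per quarter; n is counted in quarters.
The ordinary-annuity PV formula values the stream one period before the first payment (period 39); discount that back 39 periods:
PV₀ = 6,150 × [1 − (1+r)^−36] / r × (1+r)^−39 = $84,701.13

$84,701.13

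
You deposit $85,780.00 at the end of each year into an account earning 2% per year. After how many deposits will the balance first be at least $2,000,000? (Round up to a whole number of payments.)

20 payments

Periodic rate r = 0.02 per year.
Ordinary annuity FV: 2,000,000 = 85,780 × [((1+r)^n − 1)/r].
(1+r)^n = 1 + 2,000,000 × r / 85,780, so n = ln(1 + 2,000,000·r/85,780) / ln(1+r) = 19.33.
Round up to a whole number of payments: n = 20.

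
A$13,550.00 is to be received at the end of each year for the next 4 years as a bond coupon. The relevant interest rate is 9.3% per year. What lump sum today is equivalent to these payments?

This is an ordinary annuity: 4 payments of A$13,550.00 at the end of each year.
Periodic rate r = 0.093 per year.
PV = PMT × [(1 − (1+r)^−n)/r] = 13,550 × [1 − (1+r)^−4] / r = A$43,610.69

A$43,610.69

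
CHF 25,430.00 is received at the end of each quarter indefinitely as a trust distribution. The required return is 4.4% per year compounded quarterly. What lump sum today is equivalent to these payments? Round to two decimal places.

Periodic rate r = 0.044/4 per quarter.
Level perpetuity: PV = PMT / r = 25,430 / (0.044/4) = CHF 2,311,818.18.

CHF 2,311,818.18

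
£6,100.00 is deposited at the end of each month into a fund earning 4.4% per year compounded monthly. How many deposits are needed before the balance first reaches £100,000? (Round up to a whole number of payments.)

16 payments

Periodic rate r = 0.044/12 per month; n is counted in months.
Ordinary annuity FV: 100,000 = 6,100 × [((1+r)^n − 1)/r].
(1+r)^n = 1 + 100,000 × r / 6,100, so n = ln(1 + 100,000·r/6,100) / ln(1+r) = 15.95.
Round up to a whole number of payments: n = 16.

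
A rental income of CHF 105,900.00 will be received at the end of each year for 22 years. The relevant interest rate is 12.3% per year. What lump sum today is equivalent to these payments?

CHF 793,888.94

This is an ordinary annuity: 22 payments of CHF 105,900.00 at the end of each year.
Periodic rate r = 0.123 per year.
PV = PMT × [(1 − (1+r)^−n)/r] = 105,900 × [1 − (1+r)^−22] / r = CHF 793,888.94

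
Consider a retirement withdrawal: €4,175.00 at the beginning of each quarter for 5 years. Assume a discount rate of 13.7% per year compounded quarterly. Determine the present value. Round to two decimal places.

This is an annuity due: 20 payments of €4,175.00 at the beginning of each quarter.
Periodic rate r = 0.137/4 per quarter; n is counted in quarters.
PV = PMT × [(1 − (1+r)^−n)/r] × (1+r) = 4,175 × [1 − (1+r)^−20] / r × (1+r) = €61,787.63

€61,787.63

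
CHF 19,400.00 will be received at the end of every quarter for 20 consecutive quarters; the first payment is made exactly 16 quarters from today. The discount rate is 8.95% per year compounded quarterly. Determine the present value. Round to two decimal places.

Ordinary annuity of 20 payments, first payment at period 16.
Periodic rate r = 0.0895/4 per quarter; n is counted in quarters.
The ordinary-annuity PV formula values the stream one period before the first payment (period 15); discount that back 15 periods:
PV₀ = 19,400 × [1 − (1+r)^−20] / r × (1+r)^−15 = CHF 222,485.01

CHF 222,485.01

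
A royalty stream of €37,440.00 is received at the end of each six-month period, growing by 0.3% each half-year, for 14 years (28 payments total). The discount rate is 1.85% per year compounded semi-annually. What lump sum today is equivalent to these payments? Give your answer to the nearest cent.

€956,359.32

Periodic rate r = 0.0185/2 per half-year; n is counted in half-years.
Growing ordinary annuity: PV = PMT₁ × [1 − ((1+g)/(1+r))^n] / (r − g) = 37,440 × [1 − ((1+0.003)/(1+r))^28] / (r − 0.003) = €956,359.32.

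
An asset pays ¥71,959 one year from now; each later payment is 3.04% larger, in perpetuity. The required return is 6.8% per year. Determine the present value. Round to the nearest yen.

¥1,913,803

Periodic rate r = 0.068 per year.
Growing perpetuity (Gordon): PV = PMT₁ / (r − g) = 71,959 / (r − 0.0304) = ¥1,913,803.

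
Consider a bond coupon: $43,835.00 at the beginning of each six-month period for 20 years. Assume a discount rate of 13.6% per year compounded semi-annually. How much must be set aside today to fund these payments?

$638,918.54

This is an annuity due: 40 payments of $43,835.00 at the beginning of each six-month period.
Periodic rate r = 0.136/2 per half-year; n is counted in half-years.
PV = PMT × [(1 − (1+r)^−n)/r] × (1+r) = 43,835 × [1 − (1+r)^−40] / r × (1+r) = $638,918.54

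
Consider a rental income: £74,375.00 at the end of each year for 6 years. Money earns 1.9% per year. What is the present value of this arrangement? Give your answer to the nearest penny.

£418,016.02

This is an ordinary annuity: 6 payments of £74,375.00 at the end of each year.
Periodic rate r = 0.019 per year.
PV = PMT × [(1 − (1+r)^−n)/r] = 74,375 × [1 − (1+r)^−6] / r = £418,016.02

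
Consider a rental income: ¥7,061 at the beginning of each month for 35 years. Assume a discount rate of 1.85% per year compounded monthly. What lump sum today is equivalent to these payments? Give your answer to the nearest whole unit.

¥2,185,265

This is an annuity due: 420 payments of ¥7,061 at the beginning of each month.
Periodic rate r = 0.0185/12 per month; n is counted in months.
PV = PMT × [(1 − (1+r)^−n)/r] × (1+r) = 7,061 × [1 − (1+r)^−420] / r × (1+r) = ¥2,185,265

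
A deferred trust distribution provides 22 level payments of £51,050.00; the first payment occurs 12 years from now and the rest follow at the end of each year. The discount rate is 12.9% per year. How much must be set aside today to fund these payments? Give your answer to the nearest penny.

£96,957.72

Ordinary annuity of 22 payments, first payment at period 12.
Periodic rate r = 0.129 per year.
The ordinary-annuity PV formula values the stream one period before the first payment (period 11); discount that back 11 periods:
PV₀ = 51,050 × [1 − (1+r)^−22] / r × (1+r)^−11 = £96,957.72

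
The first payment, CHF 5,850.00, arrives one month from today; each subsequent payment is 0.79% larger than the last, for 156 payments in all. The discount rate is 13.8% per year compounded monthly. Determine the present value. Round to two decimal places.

Periodic rate r = 0.138/12 per month; n is counted in months.
Growing ordinary annuity: PV = PMT₁ × [1 − ((1+g)/(1+r))^n] / (r − g) = 5,850 × [1 − ((1+0.0079)/(1+r))^156] / (r − 0.0079) = CHF 693,256.38.

CHF 693,256.38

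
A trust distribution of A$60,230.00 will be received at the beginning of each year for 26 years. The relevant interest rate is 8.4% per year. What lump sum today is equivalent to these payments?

A$681,798.19

This is an annuity due: 26 payments of A$60,230.00 at the beginning of each year.
Periodic rate r = 0.084 per year.
PV = PMT × [(1 − (1+r)^−n)/r] × (1+r) = 60,230 × [1 − (1+r)^−26] / r × (1+r) = A$681,798.19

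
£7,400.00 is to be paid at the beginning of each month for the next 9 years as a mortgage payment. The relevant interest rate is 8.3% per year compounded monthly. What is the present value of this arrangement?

£565,565.61

This is an annuity due: 108 payments of £7,400.00 at the beginning of each month.
Periodic rate r = 0.083/12 per month; n is counted in months.
PV = PMT × [(1 − (1+r)^−n)/r] × (1+r) = 7,400 × [1 − (1+r)^−108] / r × (1+r) = £565,565.61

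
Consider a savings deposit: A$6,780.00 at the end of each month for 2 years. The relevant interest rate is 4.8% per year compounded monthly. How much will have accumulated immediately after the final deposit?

A$170,429.37

This is an ordinary annuity: 24 deposits of A$6,780.00 at the end of each month.
Periodic rate r = 0.048/12 per month; n is counted in months.
FV = PMT × [((1+r)^n − 1)/r] = 6,780 × [(1+r)^24 − 1] / r = A$170,429.37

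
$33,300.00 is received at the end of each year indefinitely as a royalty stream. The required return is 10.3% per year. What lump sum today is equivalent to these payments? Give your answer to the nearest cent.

Periodic rate r = 0.103 per year.
Level perpetuity: PV = PMT / r = 33,300 / (0.103) = $323,300.97.

$323,300.97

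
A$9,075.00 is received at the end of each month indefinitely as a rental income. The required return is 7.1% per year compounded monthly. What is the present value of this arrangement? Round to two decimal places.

A$1,533,802.82

Periodic rate r = 0.071/12 per month.
Level perpetuity: PV = PMT / r = 9,075 / (0.071/12) = A$1,533,802.82.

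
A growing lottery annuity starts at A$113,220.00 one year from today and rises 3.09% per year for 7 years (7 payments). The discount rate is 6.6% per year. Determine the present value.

A$673,930.66

Periodic rate r = 0.066 per year.
Growing ordinary annuity: PV = PMT₁ × [1 − ((1+g)/(1+r))^n] / (r − g) = 113,220 × [1 − ((1+0.0309)/(1+r))^7] / (r − 0.0309) = A$673,930.66.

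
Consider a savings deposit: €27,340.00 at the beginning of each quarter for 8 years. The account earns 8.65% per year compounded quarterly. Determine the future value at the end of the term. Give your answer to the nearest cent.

This is an annuity due: 32 deposits of €27,340.00 at the beginning of each quarter.
Periodic rate r = 0.0865/4 per quarter; n is counted in quarters.
FV = PMT × [((1+r)^n − 1)/r] × (1+r) = 27,340 × [(1+r)^32 − 1] / r × (1+r) = €1,269,693.38

€1,269,693.38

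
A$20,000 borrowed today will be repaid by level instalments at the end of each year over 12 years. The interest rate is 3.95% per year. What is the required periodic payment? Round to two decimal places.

A$2,124.87

Level ordinary annuity; solve PV = PMT × [(1 − (1+r)^−n)/r] for PMT.
Periodic rate r = 0.0395 per year.
With n = 12: PMT = 20,000 / ([(1 − (1+r)^−n)/r]) = A$2,124.87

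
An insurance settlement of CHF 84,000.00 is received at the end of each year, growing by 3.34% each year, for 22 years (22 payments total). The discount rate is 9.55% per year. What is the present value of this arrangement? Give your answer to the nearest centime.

Periodic rate r = 0.0955 per year.
Growing ordinary annuity: PV = PMT₁ × [1 − ((1+g)/(1+r))^n] / (r − g) = 84,000 × [1 − ((1+0.0334)/(1+r))^22] / (r − 0.0334) = CHF 978,010.80.

CHF 978,010.80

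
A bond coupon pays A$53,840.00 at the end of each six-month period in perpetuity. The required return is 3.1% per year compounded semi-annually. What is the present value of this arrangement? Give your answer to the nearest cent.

A$3,473,548.39

Periodic rate r = 0.031/2 per half-year.
Level perpetuity: PV = PMT / r = 53,840 / (0.031/2) = A$3,473,548.39.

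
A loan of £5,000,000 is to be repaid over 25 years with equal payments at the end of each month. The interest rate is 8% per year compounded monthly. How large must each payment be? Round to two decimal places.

£38,590.81

Level ordinary annuity; solve PV = PMT × [(1 − (1+r)^−n)/r] for PMT.
Periodic rate r = 0.08/12 per month; n is counted in months.
With n = 300: PMT = 5,000,000 / ([(1 − (1+r)^−n)/r]) = £38,590.81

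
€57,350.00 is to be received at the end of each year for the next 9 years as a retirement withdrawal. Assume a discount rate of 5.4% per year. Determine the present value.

This is an ordinary annuity: 9 payments of €57,350.00 at the end of each year.
Periodic rate r = 0.054 per year.
PV = PMT × [(1 − (1+r)^−n)/r] = 57,350 × [1 − (1+r)^−9] / r = €400,469.53

€400,469.53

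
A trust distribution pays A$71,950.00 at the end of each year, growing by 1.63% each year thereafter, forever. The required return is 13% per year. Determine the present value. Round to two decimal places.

A$632,805.63

Periodic rate r = 0.13 per year.
Growing perpetuity (Gordon): PV = PMT₁ / (r − g) = 71,950 / (r − 0.0163) = A$632,805.63.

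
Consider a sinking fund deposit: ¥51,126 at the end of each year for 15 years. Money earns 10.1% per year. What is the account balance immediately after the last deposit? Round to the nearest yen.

This is an ordinary annuity: 15 deposits of ¥51,126 at the end of each year.
Periodic rate r = 0.101 per year.
FV = PMT × [((1+r)^n − 1)/r] = 51,126 × [(1+r)^15 − 1] / r = ¥1,637,335

¥1,637,335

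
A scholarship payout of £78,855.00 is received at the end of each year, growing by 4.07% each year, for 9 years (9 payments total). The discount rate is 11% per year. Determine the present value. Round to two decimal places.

£500,908.49

Periodic rate r = 0.11 per year.
Growing ordinary annuity: PV = PMT₁ × [1 − ((1+g)/(1+r))^n] / (r − g) = 78,855 × [1 − ((1+0.0407)/(1+r))^9] / (r − 0.0407) = £500,908.49.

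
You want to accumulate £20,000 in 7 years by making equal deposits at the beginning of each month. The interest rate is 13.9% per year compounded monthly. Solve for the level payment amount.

£140.40

Level annuity due; solve FV = PMT × [((1+r)^n − 1)/r] × (1+r) for PMT.
Periodic rate r = 0.139/12 per month; n is counted in months.
With n = 84: PMT = 20,000 / ([((1+r)^n − 1)/r] × (1+r)) = £140.40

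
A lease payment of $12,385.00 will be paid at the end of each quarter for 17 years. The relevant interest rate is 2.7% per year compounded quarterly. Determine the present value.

This is an ordinary annuity: 68 payments of $12,385.00 at the end of each quarter.
Periodic rate r = 0.027/4 per quarter; n is counted in quarters.
PV = PMT × [(1 − (1+r)^−n)/r] = 12,385 × [1 − (1+r)^−68] / r = $673,577.90

$673,577.90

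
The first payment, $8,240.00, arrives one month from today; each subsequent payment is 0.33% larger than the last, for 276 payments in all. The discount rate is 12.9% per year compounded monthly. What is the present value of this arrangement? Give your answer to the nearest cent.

Periodic rate r = 0.129/12 per month; n is counted in months.
Growing ordinary annuity: PV = PMT₁ × [1 − ((1+g)/(1+r))^n] / (r − g) = 8,240 × [1 − ((1+0.0033)/(1+r))^276] / (r − 0.0033) = $962,491.29.

$962,491.29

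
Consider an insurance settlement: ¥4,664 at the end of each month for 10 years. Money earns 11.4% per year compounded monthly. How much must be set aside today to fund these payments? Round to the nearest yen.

¥333,086

This is an ordinary annuity: 120 payments of ¥4,664 at the end of each month.
Periodic rate r = 0.114/12 per month; n is counted in months.
PV = PMT × [(1 − (1+r)^−n)/r] = 4,664 × [1 − (1+r)^−120] / r = ¥333,086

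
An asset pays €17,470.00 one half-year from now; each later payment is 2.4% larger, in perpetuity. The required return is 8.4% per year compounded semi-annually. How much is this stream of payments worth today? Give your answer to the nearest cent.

€970,555.56

Periodic rate r = 0.084/2 per half-year.
Growing perpetuity (Gordon): PV = PMT₁ / (r − g) = 17,470 / (r − 0.024) = €970,555.56.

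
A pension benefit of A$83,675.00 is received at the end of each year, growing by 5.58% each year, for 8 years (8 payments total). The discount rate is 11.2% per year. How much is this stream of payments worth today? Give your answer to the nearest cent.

Periodic rate r = 0.112 per year.
Growing ordinary annuity: PV = PMT₁ × [1 − ((1+g)/(1+r))^n] / (r − g) = 83,675 × [1 − ((1+0.0558)/(1+r))^8] / (r − 0.0558) = A$505,605.43.

A$505,605.43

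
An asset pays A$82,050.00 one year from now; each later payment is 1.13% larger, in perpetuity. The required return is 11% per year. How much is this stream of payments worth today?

Periodic rate r = 0.11 per year.
Growing perpetuity (Gordon): PV = PMT₁ / (r − g) = 82,050 / (r − 0.0113) = A$831,306.99.

A$831,306.99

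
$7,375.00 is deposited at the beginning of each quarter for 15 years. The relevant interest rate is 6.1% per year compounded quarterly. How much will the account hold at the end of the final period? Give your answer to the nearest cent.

This is an annuity due: 60 deposits of $7,375.00 at the beginning of each quarter.
Periodic rate r = 0.061/4 per quarter; n is counted in quarters.
FV = PMT × [((1+r)^n − 1)/r] × (1+r) = 7,375 × [(1+r)^60 − 1] / r × (1+r) = $726,451.44

$726,451.44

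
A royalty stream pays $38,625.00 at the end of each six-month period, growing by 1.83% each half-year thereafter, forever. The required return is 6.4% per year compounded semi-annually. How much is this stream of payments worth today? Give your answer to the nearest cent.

Periodic rate r = 0.064/2 per half-year.
Growing perpetuity (Gordon): PV = PMT₁ / (r − g) = 38,625 / (r − 0.0183) = $2,819,343.07.

$2,819,343.07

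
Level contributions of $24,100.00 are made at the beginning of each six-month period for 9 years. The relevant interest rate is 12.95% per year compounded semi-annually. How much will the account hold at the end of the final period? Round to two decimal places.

$829,677.00

This is an annuity due: 18 deposits of $24,100.00 at the beginning of each six-month period.
Periodic rate r = 0.1295/2 per half-year; n is counted in half-years.
FV = PMT × [((1+r)^n − 1)/r] × (1+r) = 24,100 × [(1+r)^18 − 1] / r × (1+r) = $829,677.00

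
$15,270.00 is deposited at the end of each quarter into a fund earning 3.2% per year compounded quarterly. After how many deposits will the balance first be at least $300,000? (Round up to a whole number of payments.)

19 payments

Periodic rate r = 0.032/4 per quarter; n is counted in quarters.
Ordinary annuity FV: 300,000 = 15,270 × [((1+r)^n − 1)/r].
(1+r)^n = 1 + 300,000 × r / 15,270, so n = ln(1 + 300,000·r/15,270) / ln(1+r) = 18.32.
Round up to a whole number of payments: n = 19.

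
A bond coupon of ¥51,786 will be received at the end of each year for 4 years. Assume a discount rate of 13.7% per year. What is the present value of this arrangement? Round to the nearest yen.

¥151,822

This is an ordinary annuity: 4 payments of ¥51,786 at the end of each year.
Periodic rate r = 0.137 per year.
PV = PMT × [(1 − (1+r)^−n)/r] = 51,786 × [1 − (1+r)^−4] / r = ¥151,822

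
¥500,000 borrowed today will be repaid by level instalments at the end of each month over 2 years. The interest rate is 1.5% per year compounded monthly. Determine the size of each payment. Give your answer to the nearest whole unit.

Level ordinary annuity; solve PV = PMT × [(1 − (1+r)^−n)/r] for PMT.
Periodic rate r = 0.015/12 per month; n is counted in months.
With n = 24: PMT = 500,000 / ([(1 − (1+r)^−n)/r]) = ¥21,160

¥21,160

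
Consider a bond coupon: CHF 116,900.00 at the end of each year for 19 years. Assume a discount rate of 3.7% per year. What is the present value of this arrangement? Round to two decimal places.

This is an ordinary annuity: 19 payments of CHF 116,900.00 at the end of each year.
Periodic rate r = 0.037 per year.
PV = PMT × [(1 − (1+r)^−n)/r] = 116,900 × [1 − (1+r)^−19] / r = CHF 1,575,236.09

CHF 1,575,236.09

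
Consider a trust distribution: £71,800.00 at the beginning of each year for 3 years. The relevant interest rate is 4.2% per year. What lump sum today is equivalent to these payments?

£206,834.50

This is an annuity due: 3 payments of £71,800.00 at the beginning of each year.
Periodic rate r = 0.042 per year.
PV = PMT × [(1 − (1+r)^−n)/r] × (1+r) = 71,800 × [1 − (1+r)^−3] / r × (1+r) = £206,834.50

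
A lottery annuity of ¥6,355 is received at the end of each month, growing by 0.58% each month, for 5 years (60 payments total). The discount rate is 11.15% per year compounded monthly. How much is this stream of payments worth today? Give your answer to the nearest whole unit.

¥341,690

Periodic rate r = 0.1115/12 per month; n is counted in months.
Growing ordinary annuity: PV = PMT₁ × [1 − ((1+g)/(1+r))^n] / (r − g) = 6,355 × [1 − ((1+0.0058)/(1+r))^60] / (r − 0.0058) = ¥341,690.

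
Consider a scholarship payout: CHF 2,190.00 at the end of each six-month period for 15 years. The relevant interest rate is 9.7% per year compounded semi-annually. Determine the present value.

This is an ordinary annuity: 30 payments of CHF 2,190.00 at the end of each six-month period.
Periodic rate r = 0.097/2 per half-year; n is counted in half-years.
PV = PMT × [(1 − (1+r)^−n)/r] = 2,190 × [1 − (1+r)^−30] / r = CHF 34,249.05

CHF 34,249.05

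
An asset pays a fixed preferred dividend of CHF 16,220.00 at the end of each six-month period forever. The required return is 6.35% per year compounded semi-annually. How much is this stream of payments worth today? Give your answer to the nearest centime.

CHF 510,866.14

Periodic rate r = 0.0635/2 per half-year.
Level perpetuity: PV = PMT / r = 16,220 / (0.0635/2) = CHF 510,866.14.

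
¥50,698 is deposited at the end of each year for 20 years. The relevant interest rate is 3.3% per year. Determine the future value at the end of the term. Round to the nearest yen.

¥1,404,618

This is an ordinary annuity: 20 deposits of ¥50,698 at the end of each year.
Periodic rate r = 0.033 per year.
FV = PMT × [((1+r)^n − 1)/r] = 50,698 × [(1+r)^20 − 1] / r = ¥1,404,618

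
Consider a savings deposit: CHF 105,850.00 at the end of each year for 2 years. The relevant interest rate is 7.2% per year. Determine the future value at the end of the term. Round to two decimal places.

CHF 219,321.20

This is an ordinary annuity: 2 deposits of CHF 105,850.00 at the end of each year.
Periodic rate r = 0.072 per year.
FV = PMT × [((1+r)^n − 1)/r] = 105,850 × [(1+r)^2 − 1] / r = CHF 219,321.20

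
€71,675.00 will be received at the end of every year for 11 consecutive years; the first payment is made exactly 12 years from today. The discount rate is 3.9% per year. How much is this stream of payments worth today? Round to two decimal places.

€414,447.77

Ordinary annuity of 11 payments, first payment at period 12.
Periodic rate r = 0.039 per year.
The ordinary-annuity PV formula values the stream one period before the first payment (period 11); discount that back 11 periods:
PV₀ = 71,675 × [1 − (1+r)^−11] / r × (1+r)^−11 = €414,447.77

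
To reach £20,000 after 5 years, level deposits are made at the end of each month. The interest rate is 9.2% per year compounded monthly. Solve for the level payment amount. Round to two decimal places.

Level ordinary annuity; solve FV = PMT × [((1+r)^n − 1)/r] for PMT.
Periodic rate r = 0.092/12 per month; n is counted in months.
With n = 60: PMT = 20,000 / ([((1+r)^n − 1)/r]) = £263.78

£263.78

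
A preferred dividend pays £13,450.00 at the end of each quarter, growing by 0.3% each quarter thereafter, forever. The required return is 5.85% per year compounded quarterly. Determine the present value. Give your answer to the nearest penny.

£1,156,989.25

Periodic rate r = 0.0585/4 per quarter.
Growing perpetuity (Gordon): PV = PMT₁ / (r − g) = 13,450 / (r − 0.003) = £1,156,989.25.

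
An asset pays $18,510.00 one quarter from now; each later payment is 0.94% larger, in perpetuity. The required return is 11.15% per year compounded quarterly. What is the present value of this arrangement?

Periodic rate r = 0.1115/4 per quarter.
Growing perpetuity (Gordon): PV = PMT₁ / (r − g) = 18,510 / (r − 0.0094) = $1,001,894.45.

$1,001,894.45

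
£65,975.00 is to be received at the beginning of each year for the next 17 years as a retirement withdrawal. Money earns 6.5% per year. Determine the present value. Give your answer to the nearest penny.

£710,403.24

This is an annuity due: 17 payments of £65,975.00 at the beginning of each year.
Periodic rate r = 0.065 per year.
PV = PMT × [(1 − (1+r)^−n)/r] × (1+r) = 65,975 × [1 − (1+r)^−17] / r × (1+r) = £710,403.24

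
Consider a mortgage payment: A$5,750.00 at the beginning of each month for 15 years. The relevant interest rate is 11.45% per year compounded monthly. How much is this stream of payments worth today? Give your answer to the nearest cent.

This is an annuity due: 180 payments of A$5,750.00 at the beginning of each month.
Periodic rate r = 0.1145/12 per month; n is counted in months.
PV = PMT × [(1 − (1+r)^−n)/r] × (1+r) = 5,750 × [1 − (1+r)^−180] / r × (1+r) = A$498,266.07

A$498,266.07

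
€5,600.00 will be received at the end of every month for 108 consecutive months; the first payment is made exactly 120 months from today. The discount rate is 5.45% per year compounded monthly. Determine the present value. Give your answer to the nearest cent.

Ordinary annuity of 108 payments, first payment at period 120.
Periodic rate r = 0.0545/12 per month; n is counted in months.
The ordinary-annuity PV formula values the stream one period before the first payment (period 119); discount that back 119 periods:
PV₀ = 5,600 × [1 − (1+r)^−108] / r × (1+r)^−119 = €278,289.29

€278,289.29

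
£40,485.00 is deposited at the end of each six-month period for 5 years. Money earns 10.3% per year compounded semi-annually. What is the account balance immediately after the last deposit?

This is an ordinary annuity: 10 deposits of £40,485.00 at the end of each six-month period.
Periodic rate r = 0.103/2 per half-year; n is counted in half-years.
FV = PMT × [((1+r)^n − 1)/r] = 40,485 × [(1+r)^10 − 1] / r = £512,795.36

£512,795.36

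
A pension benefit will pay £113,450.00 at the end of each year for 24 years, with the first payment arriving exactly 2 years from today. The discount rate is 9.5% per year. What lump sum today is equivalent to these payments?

£967,085.88

Ordinary annuity of 24 payments, first payment at period 2.
Periodic rate r = 0.095 per year.
The ordinary-annuity PV formula values the stream one period before the first payment (period 1); discount that back 1 periods:
PV₀ = 113,450 × [1 − (1+r)^−24] / r × (1+r)^−1 = £967,085.88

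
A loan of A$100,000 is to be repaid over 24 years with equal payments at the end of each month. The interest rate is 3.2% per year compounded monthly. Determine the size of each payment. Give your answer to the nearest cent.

Level ordinary annuity; solve PV = PMT × [(1 − (1+r)^−n)/r] for PMT.
Periodic rate r = 0.032/12 per month; n is counted in months.
With n = 288: PMT = 100,000 / ([(1 − (1+r)^−n)/r]) = A$497.90

A$497.90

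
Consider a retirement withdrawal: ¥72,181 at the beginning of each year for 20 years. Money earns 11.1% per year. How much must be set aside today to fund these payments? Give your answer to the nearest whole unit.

This is an annuity due: 20 payments of ¥72,181 at the beginning of each year.
Periodic rate r = 0.111 per year.
PV = PMT × [(1 − (1+r)^−n)/r] × (1+r) = 72,181 × [1 − (1+r)^−20] / r × (1+r) = ¥634,450

¥634,450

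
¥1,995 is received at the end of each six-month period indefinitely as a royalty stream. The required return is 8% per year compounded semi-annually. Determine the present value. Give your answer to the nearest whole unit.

¥49,875

Periodic rate r = 0.08/2 per half-year.
Level perpetuity: PV = PMT / r = 1,995 / (0.08/2) = ¥49,875.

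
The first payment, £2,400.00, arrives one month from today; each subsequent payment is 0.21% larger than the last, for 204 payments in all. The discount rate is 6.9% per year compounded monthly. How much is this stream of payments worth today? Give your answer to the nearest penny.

Periodic rate r = 0.069/12 per month; n is counted in months.
Growing ordinary annuity: PV = PMT₁ × [1 − ((1+g)/(1+r))^n] / (r − g) = 2,400 × [1 − ((1+0.0021)/(1+r))^204] / (r − 0.0021) = £344,345.15.

£344,345.15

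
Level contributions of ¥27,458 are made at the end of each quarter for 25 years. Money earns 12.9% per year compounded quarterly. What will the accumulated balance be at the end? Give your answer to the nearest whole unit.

This is an ordinary annuity: 100 deposits of ¥27,458 at the end of each quarter.
Periodic rate r = 0.129/4 per quarter; n is counted in quarters.
FV = PMT × [((1+r)^n − 1)/r] = 27,458 × [(1+r)^100 − 1] / r = ¥19,501,585

¥19,501,585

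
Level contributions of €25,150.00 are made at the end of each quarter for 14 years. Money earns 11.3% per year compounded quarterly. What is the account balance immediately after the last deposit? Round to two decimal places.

This is an ordinary annuity: 56 deposits of €25,150.00 at the end of each quarter.
Periodic rate r = 0.113/4 per quarter; n is counted in quarters.
FV = PMT × [((1+r)^n − 1)/r] = 25,150 × [(1+r)^56 − 1] / r = €3,346,630.04

€3,346,630.04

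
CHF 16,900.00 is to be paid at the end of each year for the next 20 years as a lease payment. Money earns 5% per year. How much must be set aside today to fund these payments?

CHF 210,611.35

This is an ordinary annuity: 20 payments of CHF 16,900.00 at the end of each year.
Periodic rate r = 0.05 per year.
PV = PMT × [(1 − (1+r)^−n)/r] = 16,900 × [1 − (1+r)^−20] / r = CHF 210,611.35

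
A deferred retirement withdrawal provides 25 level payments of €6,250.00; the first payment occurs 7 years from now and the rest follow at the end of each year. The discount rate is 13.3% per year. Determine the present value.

€21,235.87

Ordinary annuity of 25 payments, first payment at period 7.
Periodic rate r = 0.133 per year.
The ordinary-annuity PV formula values the stream one period before the first payment (period 6); discount that back 6 periods:
PV₀ = 6,250 × [1 − (1+r)^−25] / r × (1+r)^−6 = €21,235.87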